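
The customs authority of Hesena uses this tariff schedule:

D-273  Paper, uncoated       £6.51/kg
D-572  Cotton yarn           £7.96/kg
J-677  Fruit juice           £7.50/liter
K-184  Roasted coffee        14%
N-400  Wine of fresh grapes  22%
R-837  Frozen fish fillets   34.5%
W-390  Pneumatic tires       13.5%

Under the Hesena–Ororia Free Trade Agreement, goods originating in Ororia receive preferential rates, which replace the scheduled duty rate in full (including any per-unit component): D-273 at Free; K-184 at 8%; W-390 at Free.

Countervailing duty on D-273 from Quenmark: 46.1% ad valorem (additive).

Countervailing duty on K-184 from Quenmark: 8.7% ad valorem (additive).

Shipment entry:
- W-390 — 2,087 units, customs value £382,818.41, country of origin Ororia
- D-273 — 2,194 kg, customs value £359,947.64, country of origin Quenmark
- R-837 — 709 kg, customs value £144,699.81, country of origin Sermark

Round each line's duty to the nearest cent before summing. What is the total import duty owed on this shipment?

Line 1 (W-390, Ororia, 2,087 units, £382,818.41):
Base rate for W-390 is 13.5%.
Origin Ororia qualifies under the Hesena–Ororia agreement and W-390 is covered: preferential rate Free applies instead.
Duty = £382,818.41 × 0% = £0.00.
Line 2 (D-273, Quenmark, 2,194 kg, £359,947.64):
Base rate for D-273 is £6.51/kg.
D-273 has an FTA preferential rate, but origin Quenmark is not Ororia; base rate stands.
Additional duty on D-273 from Quenmark: +46.1% ad valorem. Applied ad valorem rate = 46.1%.
Duty = £359,947.64 × 46.1% + 2,194 × £6.51 = £180,218.80.
Line 3 (R-837, Sermark, 709 kg, £144,699.81):
Base rate for R-837 is 34.5%.
Duty = £144,699.81 × 34.5% = £49,921.43.
Total = £0.00 + £180,218.80 + £49,921.43 = £230,140.23.

£230,140.23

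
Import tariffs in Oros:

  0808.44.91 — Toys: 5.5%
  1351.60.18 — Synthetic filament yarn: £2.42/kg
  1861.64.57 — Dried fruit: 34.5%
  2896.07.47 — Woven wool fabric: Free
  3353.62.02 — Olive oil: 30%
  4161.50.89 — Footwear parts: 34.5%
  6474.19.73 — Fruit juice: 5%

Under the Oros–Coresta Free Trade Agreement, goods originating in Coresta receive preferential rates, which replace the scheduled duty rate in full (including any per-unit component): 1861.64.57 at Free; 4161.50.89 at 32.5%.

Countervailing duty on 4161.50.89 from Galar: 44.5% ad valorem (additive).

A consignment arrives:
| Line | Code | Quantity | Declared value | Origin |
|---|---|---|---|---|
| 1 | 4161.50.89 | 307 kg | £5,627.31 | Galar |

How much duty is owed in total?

Line 1 (4161.50.89, Galar, 307 kg, £5,627.31):
Base rate for 4161.50.89 is 34.5%.
4161.50.89 has an FTA preferential rate, but origin Galar is not Coresta; base rate stands.
Additional duty on 4161.50.89 from Galar: +44.5%. Applied ad valorem rate: 34.5% + 44.5% = 79%.
Duty = £5,627.31 × 79% = £4,445.57.

£4,445.57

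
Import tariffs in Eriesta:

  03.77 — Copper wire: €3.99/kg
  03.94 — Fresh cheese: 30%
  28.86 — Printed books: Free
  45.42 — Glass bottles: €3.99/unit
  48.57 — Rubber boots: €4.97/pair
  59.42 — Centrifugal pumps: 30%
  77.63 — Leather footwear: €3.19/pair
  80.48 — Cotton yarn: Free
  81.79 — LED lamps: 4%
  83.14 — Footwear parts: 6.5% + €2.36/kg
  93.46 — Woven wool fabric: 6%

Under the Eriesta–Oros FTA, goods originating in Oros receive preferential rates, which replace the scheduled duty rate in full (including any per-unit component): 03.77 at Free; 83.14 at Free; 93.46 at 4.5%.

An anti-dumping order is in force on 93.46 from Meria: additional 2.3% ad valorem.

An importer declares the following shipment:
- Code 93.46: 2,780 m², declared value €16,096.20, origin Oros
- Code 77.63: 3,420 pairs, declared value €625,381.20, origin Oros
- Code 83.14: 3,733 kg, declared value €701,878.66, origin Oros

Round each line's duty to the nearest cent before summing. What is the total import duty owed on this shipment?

€11,634.13

Line 1 (93.46, Oros, 2,780 m², €16,096.20):
Base rate for 93.46 is 6%.
Origin Oros qualifies under the Eriesta–Oros agreement and 93.46 is covered: preferential rate 4.5% applies instead.
The additional-duty order on 93.46 targets Meria, not Oros; it does not apply.
Duty = €16,096.20 × 4.5% = €724.33.
Line 2 (77.63, Oros, 3,420 pairs, €625,381.20):
Base rate for 77.63 is €3.19/pair.
Origin Oros is the FTA partner but 77.63 is not on the preference list; base rate stands.
Duty = 3,420 × €3.19 = €10,909.80.
Line 3 (83.14, Oros, 3,733 kg, €701,878.66):
Base rate for 83.14 is 6.5% + €2.36/kg.
Origin Oros qualifies under the Eriesta–Oros agreement and 83.14 is covered: preferential rate Free applies instead.
Duty = €701,878.66 × 0% = €0.00.
Total = €724.33 + €10,909.80 + €0.00 = €11,634.13.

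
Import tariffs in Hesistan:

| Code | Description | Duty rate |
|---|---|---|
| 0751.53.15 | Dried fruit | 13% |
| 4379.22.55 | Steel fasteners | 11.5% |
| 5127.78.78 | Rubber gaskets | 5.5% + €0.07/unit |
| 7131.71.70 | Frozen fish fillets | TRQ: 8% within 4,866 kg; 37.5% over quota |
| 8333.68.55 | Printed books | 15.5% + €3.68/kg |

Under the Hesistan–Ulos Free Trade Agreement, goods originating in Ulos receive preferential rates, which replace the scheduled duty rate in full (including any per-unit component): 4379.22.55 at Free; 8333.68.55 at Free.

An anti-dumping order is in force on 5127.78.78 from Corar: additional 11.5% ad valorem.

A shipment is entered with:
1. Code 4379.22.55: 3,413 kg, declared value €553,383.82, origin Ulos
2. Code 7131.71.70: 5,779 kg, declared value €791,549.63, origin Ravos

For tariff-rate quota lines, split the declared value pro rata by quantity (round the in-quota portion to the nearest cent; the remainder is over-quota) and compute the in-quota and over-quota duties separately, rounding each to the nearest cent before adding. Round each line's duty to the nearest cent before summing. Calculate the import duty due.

Line 1 (4379.22.55, Ulos, 3,413 kg, €553,383.82):
Base rate for 4379.22.55 is 11.5%.
Origin Ulos qualifies under the Hesistan–Ulos agreement and 4379.22.55 is covered: preferential rate Free applies instead.
Duty = €553,383.82 × 0% = €0.00.
Line 2 (7131.71.70, Ravos, 5,779 kg, €791,549.63):
Code 7131.71.70 is under a tariff-rate quota (threshold 4,866 kg). In-quota: 4,866 kg at 8%; over-quota: 913 kg at 37.5%.
Pro-rata value split: in-quota = €791,549.63 × 4,866/5,779 = €666,496.02; over-quota = €791,549.63 − €666,496.02 = €125,053.61.
In-quota duty = €666,496.02 × 8% = €53,319.68. Over-quota duty = €125,053.61 × 37.5% = €46,895.10.
Line duty = €53,319.68 + €46,895.10 = €100,214.78.
Total = €0.00 + €100,214.78 = €100,214.78.

€100,214.78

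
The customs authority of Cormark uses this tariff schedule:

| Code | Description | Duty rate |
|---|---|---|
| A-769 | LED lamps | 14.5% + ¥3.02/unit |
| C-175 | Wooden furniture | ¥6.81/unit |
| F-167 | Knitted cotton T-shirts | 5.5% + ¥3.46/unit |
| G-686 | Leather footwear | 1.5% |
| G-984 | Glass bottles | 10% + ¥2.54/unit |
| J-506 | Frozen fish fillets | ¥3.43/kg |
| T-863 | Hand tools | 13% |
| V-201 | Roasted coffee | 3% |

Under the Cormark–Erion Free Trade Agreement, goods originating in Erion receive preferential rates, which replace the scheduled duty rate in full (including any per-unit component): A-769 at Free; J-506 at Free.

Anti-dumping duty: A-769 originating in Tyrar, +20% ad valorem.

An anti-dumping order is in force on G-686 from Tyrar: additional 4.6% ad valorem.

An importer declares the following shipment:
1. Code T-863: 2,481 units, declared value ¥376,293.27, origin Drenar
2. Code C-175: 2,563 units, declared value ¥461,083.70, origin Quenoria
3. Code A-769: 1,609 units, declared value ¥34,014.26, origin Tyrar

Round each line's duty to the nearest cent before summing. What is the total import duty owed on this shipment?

Line 1 (T-863, Drenar, 2,481 units, ¥376,293.27):
Base rate for T-863 is 13%.
Duty = ¥376,293.27 × 13% = ¥48,918.13.
Line 2 (C-175, Quenoria, 2,563 units, ¥461,083.70):
Base rate for C-175 is ¥6.81/unit.
Duty = 2,563 × ¥6.81 = ¥17,454.03.
Line 3 (A-769, Tyrar, 1,609 units, ¥34,014.26):
Base rate for A-769 is 14.5% + ¥3.02/unit.
A-769 has an FTA preferential rate, but origin Tyrar is not Erion; base rate stands.
Additional duty on A-769 from Tyrar: +20%. Applied ad valorem rate: 14.5% + 20% = 34.5%.
Duty = ¥34,014.26 × 34.5% + 1,609 × ¥3.02 = ¥16,594.10.
Total = ¥48,918.13 + ¥17,454.03 + ¥16,594.10 = ¥82,966.26.

¥82,966.26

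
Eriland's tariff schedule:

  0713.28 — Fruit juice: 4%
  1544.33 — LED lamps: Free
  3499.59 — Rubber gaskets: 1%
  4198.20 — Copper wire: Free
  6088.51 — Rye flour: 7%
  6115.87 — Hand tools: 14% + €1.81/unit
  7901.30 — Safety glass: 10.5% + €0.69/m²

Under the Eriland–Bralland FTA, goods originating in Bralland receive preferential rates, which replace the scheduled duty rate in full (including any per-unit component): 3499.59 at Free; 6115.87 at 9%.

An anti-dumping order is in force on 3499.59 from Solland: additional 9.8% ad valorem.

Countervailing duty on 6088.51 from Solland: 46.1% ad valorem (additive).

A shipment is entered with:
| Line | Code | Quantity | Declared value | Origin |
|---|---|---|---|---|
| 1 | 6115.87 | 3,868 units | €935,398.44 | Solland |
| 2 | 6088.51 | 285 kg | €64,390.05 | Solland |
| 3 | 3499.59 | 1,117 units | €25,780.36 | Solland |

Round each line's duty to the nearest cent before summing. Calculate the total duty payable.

€174,932.26

Line 1 (6115.87, Solland, 3,868 units, €935,398.44):
Base rate for 6115.87 is 14% + €1.81/unit.
6115.87 has an FTA preferential rate, but origin Solland is not Bralland; base rate stands.
Duty = €935,398.44 × 14% + 3,868 × €1.81 = €137,956.86.
Line 2 (6088.51, Solland, 285 kg, €64,390.05):
Base rate for 6088.51 is 7%.
Additional duty on 6088.51 from Solland: +46.1%. Applied ad valorem rate: 7% + 46.1% = 53.1%.
Duty = €64,390.05 × 53.1% = €34,191.12.
Line 3 (3499.59, Solland, 1,117 units, €25,780.36):
Base rate for 3499.59 is 1%.
3499.59 has an FTA preferential rate, but origin Solland is not Bralland; base rate stands.
Additional duty on 3499.59 from Solland: +9.8%. Applied ad valorem rate: 1% + 9.8% = 10.8%.
Duty = €25,780.36 × 10.8% = €2,784.28.
Total = €137,956.86 + €34,191.12 + €2,784.28 = €174,932.26.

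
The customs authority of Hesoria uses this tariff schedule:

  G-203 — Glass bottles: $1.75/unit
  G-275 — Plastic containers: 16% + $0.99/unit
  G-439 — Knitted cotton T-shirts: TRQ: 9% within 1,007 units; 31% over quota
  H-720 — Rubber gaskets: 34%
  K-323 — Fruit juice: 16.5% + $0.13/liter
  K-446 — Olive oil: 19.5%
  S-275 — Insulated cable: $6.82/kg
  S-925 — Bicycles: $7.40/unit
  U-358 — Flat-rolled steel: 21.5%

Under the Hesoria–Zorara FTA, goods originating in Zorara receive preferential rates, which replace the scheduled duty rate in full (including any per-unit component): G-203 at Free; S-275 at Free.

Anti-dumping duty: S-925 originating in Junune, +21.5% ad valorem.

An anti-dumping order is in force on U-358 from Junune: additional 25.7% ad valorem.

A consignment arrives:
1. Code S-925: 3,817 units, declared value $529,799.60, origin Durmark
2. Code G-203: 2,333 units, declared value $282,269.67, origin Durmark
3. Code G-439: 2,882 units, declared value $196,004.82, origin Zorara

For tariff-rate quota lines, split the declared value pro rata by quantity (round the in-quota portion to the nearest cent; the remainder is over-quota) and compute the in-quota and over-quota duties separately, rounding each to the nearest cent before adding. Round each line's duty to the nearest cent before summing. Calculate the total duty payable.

$78,023.11

Line 1 (S-925, Durmark, 3,817 units, $529,799.60):
Base rate for S-925 is $7.40/unit.
The additional-duty order on S-925 targets Junune, not Durmark; it does not apply.
Duty = 3,817 × $7.40 = $28,245.80.
Line 2 (G-203, Durmark, 2,333 units, $282,269.67):
Base rate for G-203 is $1.75/unit.
G-203 has an FTA preferential rate, but origin Durmark is not Zorara; base rate stands.
Duty = 2,333 × $1.75 = $4,082.75.
Line 3 (G-439, Zorara, 2,882 units, $196,004.82):
Code G-439 is under a tariff-rate quota (threshold 1,007 units). In-quota: 1,007 units at 9%; over-quota: 1,875 units at 31%.
Pro-rata value split: in-quota = $196,004.82 × 1,007/2,882 = $68,486.07; over-quota = $196,004.82 − $68,486.07 = $127,518.75.
In-quota duty = $68,486.07 × 9% = $6,163.75. Over-quota duty = $127,518.75 × 31% = $39,530.81.
Line duty = $6,163.75 + $39,530.81 = $45,694.56.
Total = $28,245.80 + $4,082.75 + $45,694.56 = $78,023.11.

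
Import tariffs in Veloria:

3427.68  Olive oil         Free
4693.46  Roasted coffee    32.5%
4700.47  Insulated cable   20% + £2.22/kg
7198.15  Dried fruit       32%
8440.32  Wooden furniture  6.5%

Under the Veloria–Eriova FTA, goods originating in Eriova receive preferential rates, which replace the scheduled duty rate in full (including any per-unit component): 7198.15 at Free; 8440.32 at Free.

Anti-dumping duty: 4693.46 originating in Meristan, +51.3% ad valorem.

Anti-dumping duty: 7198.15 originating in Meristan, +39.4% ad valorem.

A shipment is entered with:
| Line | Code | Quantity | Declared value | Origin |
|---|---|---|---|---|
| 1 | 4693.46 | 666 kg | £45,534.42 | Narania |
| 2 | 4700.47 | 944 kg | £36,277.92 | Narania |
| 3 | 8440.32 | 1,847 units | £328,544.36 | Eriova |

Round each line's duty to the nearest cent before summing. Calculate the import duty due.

£24,149.95

Line 1 (4693.46, Narania, 666 kg, £45,534.42):
Base rate for 4693.46 is 32.5%.
The additional-duty order on 4693.46 targets Meristan, not Narania; it does not apply.
Duty = £45,534.42 × 32.5% = £14,798.69.
Line 2 (4700.47, Narania, 944 kg, £36,277.92):
Base rate for 4700.47 is 20% + £2.22/kg.
Duty = £36,277.92 × 20% + 944 × £2.22 = £9,351.26.
Line 3 (8440.32, Eriova, 1,847 units, £328,544.36):
Base rate for 8440.32 is 6.5%.
Origin Eriova qualifies under the Veloria–Eriova agreement and 8440.32 is covered: preferential rate Free applies instead.
Duty = £328,544.36 × 0% = £0.00.
Total = £14,798.69 + £9,351.26 + £0.00 = £24,149.95.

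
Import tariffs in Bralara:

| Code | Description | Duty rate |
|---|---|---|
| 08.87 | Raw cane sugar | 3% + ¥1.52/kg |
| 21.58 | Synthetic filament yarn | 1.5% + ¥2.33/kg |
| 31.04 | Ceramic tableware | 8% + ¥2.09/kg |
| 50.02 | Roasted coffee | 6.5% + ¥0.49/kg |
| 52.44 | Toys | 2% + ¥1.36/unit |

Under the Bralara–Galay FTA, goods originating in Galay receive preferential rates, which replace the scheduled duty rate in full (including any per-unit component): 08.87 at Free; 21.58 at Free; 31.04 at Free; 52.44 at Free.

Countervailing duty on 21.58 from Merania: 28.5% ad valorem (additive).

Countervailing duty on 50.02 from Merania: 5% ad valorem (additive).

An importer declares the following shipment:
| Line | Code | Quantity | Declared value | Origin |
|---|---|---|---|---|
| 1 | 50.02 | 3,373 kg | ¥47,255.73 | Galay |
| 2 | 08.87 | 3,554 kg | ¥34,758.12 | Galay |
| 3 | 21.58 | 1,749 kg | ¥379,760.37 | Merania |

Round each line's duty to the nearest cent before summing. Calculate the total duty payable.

¥122,727.67

Line 1 (50.02, Galay, 3,373 kg, ¥47,255.73):
Base rate for 50.02 is 6.5% + ¥0.49/kg.
Origin Galay is the FTA partner but 50.02 is not on the preference list; base rate stands.
The additional-duty order on 50.02 targets Merania, not Galay; it does not apply.
Duty = ¥47,255.73 × 6.5% + 3,373 × ¥0.49 = ¥4,724.39.
Line 2 (08.87, Galay, 3,554 kg, ¥34,758.12):
Base rate for 08.87 is 3% + ¥1.52/kg.
Origin Galay qualifies under the Bralara–Galay agreement and 08.87 is covered: preferential rate Free applies instead.
Duty = ¥34,758.12 × 0% = ¥0.00.
Line 3 (21.58, Merania, 1,749 kg, ¥379,760.37):
Base rate for 21.58 is 1.5% + ¥2.33/kg.
21.58 has an FTA preferential rate, but origin Merania is not Galay; base rate stands.
Additional duty on 21.58 from Merania: +28.5%. Applied ad valorem rate: 1.5% + 28.5% = 30%.
Duty = ¥379,760.37 × 30% + 1,749 × ¥2.33 = ¥118,003.28.
Total = ¥4,724.39 + ¥0.00 + ¥118,003.28 = ¥122,727.67.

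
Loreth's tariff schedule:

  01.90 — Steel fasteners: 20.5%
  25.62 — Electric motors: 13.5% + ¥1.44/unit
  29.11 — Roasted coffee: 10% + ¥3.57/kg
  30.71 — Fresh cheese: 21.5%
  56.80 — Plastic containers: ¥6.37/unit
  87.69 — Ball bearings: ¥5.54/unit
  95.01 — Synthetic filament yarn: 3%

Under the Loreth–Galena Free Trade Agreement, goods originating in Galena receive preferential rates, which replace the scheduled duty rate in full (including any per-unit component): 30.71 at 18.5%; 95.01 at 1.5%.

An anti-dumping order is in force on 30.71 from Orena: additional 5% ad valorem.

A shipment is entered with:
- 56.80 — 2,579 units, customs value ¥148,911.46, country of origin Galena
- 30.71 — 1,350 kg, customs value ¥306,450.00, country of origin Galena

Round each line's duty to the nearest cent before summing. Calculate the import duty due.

¥73,121.48

Line 1 (56.80, Galena, 2,579 units, ¥148,911.46):
Base rate for 56.80 is ¥6.37/unit.
Origin Galena is the FTA partner but 56.80 is not on the preference list; base rate stands.
Duty = 2,579 × ¥6.37 = ¥16,428.23.
Line 2 (30.71, Galena, 1,350 kg, ¥306,450.00):
Base rate for 30.71 is 21.5%.
Origin Galena qualifies under the Loreth–Galena agreement and 30.71 is covered: preferential rate 18.5% applies instead.
The additional-duty order on 30.71 targets Orena, not Galena; it does not apply.
Duty = ¥306,450.00 × 18.5% = ¥56,693.25.
Total = ¥16,428.23 + ¥56,693.25 = ¥73,121.48.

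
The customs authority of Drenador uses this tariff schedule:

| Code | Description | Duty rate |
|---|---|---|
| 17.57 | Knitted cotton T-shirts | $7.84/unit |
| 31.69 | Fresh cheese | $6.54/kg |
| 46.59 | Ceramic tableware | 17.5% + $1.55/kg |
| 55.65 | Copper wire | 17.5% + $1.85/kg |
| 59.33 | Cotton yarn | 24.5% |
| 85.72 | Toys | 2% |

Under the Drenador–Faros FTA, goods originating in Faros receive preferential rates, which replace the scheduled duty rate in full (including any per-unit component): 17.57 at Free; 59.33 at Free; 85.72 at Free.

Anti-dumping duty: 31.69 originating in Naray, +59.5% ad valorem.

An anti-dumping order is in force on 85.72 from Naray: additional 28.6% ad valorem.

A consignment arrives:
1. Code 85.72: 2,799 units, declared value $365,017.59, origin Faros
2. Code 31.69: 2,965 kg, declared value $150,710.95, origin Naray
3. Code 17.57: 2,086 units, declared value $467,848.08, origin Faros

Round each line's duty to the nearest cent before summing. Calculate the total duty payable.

Line 1 (85.72, Faros, 2,799 units, $365,017.59):
Base rate for 85.72 is 2%.
Origin Faros qualifies under the Drenador–Faros agreement and 85.72 is covered: preferential rate Free applies instead.
The additional-duty order on 85.72 targets Naray, not Faros; it does not apply.
Duty = $365,017.59 × 0% = $0.00.
Line 2 (31.69, Naray, 2,965 kg, $150,710.95):
Base rate for 31.69 is $6.54/kg.
Additional duty on 31.69 from Naray: +59.5% ad valorem. Applied ad valorem rate = 59.5%.
Duty = $150,710.95 × 59.5% + 2,965 × $6.54 = $109,064.12.
Line 3 (17.57, Faros, 2,086 units, $467,848.08):
Base rate for 17.57 is $7.84/unit.
Origin Faros qualifies under the Drenador–Faros agreement and 17.57 is covered: preferential rate Free applies instead.
Duty = $467,848.08 × 0% = $0.00.
Total = $0.00 + $109,064.12 + $0.00 = $109,064.12.

$109,064.12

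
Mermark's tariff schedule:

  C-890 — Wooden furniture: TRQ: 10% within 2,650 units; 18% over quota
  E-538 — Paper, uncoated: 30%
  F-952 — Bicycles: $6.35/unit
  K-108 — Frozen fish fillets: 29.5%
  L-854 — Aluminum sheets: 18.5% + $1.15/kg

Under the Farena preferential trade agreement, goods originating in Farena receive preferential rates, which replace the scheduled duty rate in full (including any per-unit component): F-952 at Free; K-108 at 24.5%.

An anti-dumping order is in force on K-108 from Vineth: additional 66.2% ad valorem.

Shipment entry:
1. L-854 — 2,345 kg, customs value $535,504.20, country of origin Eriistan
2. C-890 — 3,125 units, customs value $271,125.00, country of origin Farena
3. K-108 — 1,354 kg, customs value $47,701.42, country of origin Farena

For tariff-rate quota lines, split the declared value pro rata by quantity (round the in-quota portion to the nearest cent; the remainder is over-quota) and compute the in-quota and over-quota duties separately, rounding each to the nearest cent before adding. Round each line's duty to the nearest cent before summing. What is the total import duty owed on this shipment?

Line 1 (L-854, Eriistan, 2,345 kg, $535,504.20):
Base rate for L-854 is 18.5% + $1.15/kg.
Duty = $535,504.20 × 18.5% + 2,345 × $1.15 = $101,765.03.
Line 2 (C-890, Farena, 3,125 units, $271,125.00):
Code C-890 is under a tariff-rate quota (threshold 2,650 units). In-quota: 2,650 units at 10%; over-quota: 475 units at 18%.
Pro-rata value split: in-quota = $271,125.00 × 2,650/3,125 = $229,914.00; over-quota = $271,125.00 − $229,914.00 = $41,211.00.
In-quota duty = $229,914.00 × 10% = $22,991.40. Over-quota duty = $41,211.00 × 18% = $7,417.98.
Line duty = $22,991.40 + $7,417.98 = $30,409.38.
Line 3 (K-108, Farena, 1,354 kg, $47,701.42):
Base rate for K-108 is 29.5%.
Origin Farena qualifies under the Mermark–Farena agreement and K-108 is covered: preferential rate 24.5% applies instead.
The additional-duty order on K-108 targets Vineth, not Farena; it does not apply.
Duty = $47,701.42 × 24.5% = $11,686.85.
Total = $101,765.03 + $30,409.38 + $11,686.85 = $143,861.26.

$143,861.26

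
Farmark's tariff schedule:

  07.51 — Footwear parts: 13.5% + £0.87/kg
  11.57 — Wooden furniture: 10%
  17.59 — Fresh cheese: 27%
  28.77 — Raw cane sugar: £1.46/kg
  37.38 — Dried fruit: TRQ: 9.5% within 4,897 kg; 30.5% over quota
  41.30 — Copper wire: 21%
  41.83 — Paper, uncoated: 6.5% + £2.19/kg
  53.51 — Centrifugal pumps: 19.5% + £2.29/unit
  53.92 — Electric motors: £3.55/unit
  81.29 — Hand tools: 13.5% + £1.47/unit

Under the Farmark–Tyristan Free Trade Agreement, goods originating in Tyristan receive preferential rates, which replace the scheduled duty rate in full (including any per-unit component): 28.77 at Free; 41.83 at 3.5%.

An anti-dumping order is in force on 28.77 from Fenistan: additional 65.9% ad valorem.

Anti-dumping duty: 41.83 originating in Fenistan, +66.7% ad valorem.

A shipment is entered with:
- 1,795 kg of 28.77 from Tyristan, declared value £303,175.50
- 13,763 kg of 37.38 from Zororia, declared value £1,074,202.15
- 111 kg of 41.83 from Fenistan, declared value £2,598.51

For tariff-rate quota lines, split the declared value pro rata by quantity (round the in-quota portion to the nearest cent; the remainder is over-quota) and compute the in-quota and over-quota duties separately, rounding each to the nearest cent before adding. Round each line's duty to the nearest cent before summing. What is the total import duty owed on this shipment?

£249,512.58

Line 1 (28.77, Tyristan, 1,795 kg, £303,175.50):
Base rate for 28.77 is £1.46/kg.
Origin Tyristan qualifies under the Farmark–Tyristan agreement and 28.77 is covered: preferential rate Free applies instead.
The additional-duty order on 28.77 targets Fenistan, not Tyristan; it does not apply.
Duty = £303,175.50 × 0% = £0.00.
Line 2 (37.38, Zororia, 13,763 kg, £1,074,202.15):
Code 37.38 is under a tariff-rate quota (threshold 4,897 kg). In-quota: 4,897 kg at 9.5%; over-quota: 8,866 kg at 30.5%.
Pro-rata value split: in-quota = £1,074,202.15 × 4,897/13,763 = £382,210.85; over-quota = £1,074,202.15 − £382,210.85 = £691,991.30.
In-quota duty = £382,210.85 × 9.5% = £36,310.03. Over-quota duty = £691,991.30 × 30.5% = £211,057.35.
Line duty = £36,310.03 + £211,057.35 = £247,367.38.
Line 3 (41.83, Fenistan, 111 kg, £2,598.51):
Base rate for 41.83 is 6.5% + £2.19/kg.
41.83 has an FTA preferential rate, but origin Fenistan is not Tyristan; base rate stands.
Additional duty on 41.83 from Fenistan: +66.7%. Applied ad valorem rate: 6.5% + 66.7% = 73.2%.
Duty = £2,598.51 × 73.2% + 111 × £2.19 = £2,145.20.
Total = £0.00 + £247,367.38 + £2,145.20 = £249,512.58.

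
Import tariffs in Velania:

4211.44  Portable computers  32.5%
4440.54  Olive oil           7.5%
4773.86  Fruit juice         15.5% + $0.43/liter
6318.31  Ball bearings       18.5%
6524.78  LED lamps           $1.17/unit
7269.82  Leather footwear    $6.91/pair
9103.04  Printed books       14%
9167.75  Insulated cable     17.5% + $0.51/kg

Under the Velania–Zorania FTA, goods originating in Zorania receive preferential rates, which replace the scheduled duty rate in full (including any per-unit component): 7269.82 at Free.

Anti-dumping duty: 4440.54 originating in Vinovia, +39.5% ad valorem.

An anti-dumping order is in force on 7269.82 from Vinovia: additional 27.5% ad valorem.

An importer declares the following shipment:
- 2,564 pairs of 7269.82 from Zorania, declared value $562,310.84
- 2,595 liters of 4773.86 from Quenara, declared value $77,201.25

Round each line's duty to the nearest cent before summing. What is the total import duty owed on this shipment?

Line 1 (7269.82, Zorania, 2,564 pairs, $562,310.84):
Base rate for 7269.82 is $6.91/pair.
Origin Zorania qualifies under the Velania–Zorania agreement and 7269.82 is covered: preferential rate Free applies instead.
The additional-duty order on 7269.82 targets Vinovia, not Zorania; it does not apply.
Duty = $562,310.84 × 0% = $0.00.
Line 2 (4773.86, Quenara, 2,595 liters, $77,201.25):
Base rate for 4773.86 is 15.5% + $0.43/liter.
Duty = $77,201.25 × 15.5% + 2,595 × $0.43 = $13,082.04.
Total = $0.00 + $13,082.04 = $13,082.04.

$13,082.04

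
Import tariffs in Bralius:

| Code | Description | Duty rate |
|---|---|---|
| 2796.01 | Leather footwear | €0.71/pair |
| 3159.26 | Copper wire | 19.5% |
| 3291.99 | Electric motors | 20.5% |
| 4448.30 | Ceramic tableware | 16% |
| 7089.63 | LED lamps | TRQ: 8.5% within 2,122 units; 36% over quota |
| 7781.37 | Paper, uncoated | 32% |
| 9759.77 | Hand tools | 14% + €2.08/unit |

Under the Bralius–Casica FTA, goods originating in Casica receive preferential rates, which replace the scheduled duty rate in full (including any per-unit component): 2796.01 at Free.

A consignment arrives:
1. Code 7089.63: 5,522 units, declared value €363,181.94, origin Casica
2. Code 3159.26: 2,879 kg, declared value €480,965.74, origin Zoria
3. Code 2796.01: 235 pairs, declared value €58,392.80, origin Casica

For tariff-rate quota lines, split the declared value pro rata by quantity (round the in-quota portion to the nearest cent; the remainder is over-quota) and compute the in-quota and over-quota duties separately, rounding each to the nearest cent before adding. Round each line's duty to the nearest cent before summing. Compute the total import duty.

Line 1 (7089.63, Casica, 5,522 units, €363,181.94):
Code 7089.63 is under a tariff-rate quota (threshold 2,122 units). In-quota: 2,122 units at 8.5%; over-quota: 3,400 units at 36%.
Pro-rata value split: in-quota = €363,181.94 × 2,122/5,522 = €139,563.94; over-quota = €363,181.94 − €139,563.94 = €223,618.00.
In-quota duty = €139,563.94 × 8.5% = €11,862.93. Over-quota duty = €223,618.00 × 36% = €80,502.48.
Line duty = €11,862.93 + €80,502.48 = €92,365.41.
Line 2 (3159.26, Zoria, 2,879 kg, €480,965.74):
Base rate for 3159.26 is 19.5%.
Duty = €480,965.74 × 19.5% = €93,788.32.
Line 3 (2796.01, Casica, 235 pairs, €58,392.80):
Base rate for 2796.01 is €0.71/pair.
Origin Casica qualifies under the Bralius–Casica agreement and 2796.01 is covered: preferential rate Free applies instead.
Duty = €58,392.80 × 0% = €0.00.
Total = €92,365.41 + €93,788.32 + €0.00 = €186,153.73.

€186,153.73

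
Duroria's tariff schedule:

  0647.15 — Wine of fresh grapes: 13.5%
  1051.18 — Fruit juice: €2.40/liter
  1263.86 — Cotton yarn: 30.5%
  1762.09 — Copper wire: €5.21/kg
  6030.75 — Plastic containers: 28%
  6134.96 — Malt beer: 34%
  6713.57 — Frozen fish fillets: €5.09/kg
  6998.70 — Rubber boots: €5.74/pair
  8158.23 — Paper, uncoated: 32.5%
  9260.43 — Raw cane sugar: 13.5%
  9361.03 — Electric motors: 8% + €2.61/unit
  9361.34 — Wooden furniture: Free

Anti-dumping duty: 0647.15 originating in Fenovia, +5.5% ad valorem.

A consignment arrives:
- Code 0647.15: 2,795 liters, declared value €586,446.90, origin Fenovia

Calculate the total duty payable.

€111,424.91

Line 1 (0647.15, Fenovia, 2,795 liters, €586,446.90):
Base rate for 0647.15 is 13.5%.
Additional duty on 0647.15 from Fenovia: +5.5%. Applied ad valorem rate: 13.5% + 5.5% = 19%.
Duty = €586,446.90 × 19% = €111,424.91.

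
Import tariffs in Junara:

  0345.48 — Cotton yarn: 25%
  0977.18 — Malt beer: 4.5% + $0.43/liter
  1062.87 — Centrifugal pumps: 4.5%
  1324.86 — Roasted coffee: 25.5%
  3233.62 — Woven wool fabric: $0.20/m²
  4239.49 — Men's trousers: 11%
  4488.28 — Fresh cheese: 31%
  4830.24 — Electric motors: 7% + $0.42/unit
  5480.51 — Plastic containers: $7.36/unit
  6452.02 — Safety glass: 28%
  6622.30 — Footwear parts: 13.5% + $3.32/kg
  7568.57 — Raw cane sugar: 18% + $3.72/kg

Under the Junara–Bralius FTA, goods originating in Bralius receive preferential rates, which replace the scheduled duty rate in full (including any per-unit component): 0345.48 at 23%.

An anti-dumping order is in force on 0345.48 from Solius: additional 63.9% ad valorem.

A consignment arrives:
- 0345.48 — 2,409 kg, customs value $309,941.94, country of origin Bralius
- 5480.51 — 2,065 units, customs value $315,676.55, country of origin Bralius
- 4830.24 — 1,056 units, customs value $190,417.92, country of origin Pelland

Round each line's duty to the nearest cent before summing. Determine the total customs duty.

$100,257.82

Line 1 (0345.48, Bralius, 2,409 kg, $309,941.94):
Base rate for 0345.48 is 25%.
Origin Bralius qualifies under the Junara–Bralius agreement and 0345.48 is covered: preferential rate 23% applies instead.
The additional-duty order on 0345.48 targets Solius, not Bralius; it does not apply.
Duty = $309,941.94 × 23% = $71,286.65.
Line 2 (5480.51, Bralius, 2,065 units, $315,676.55):
Base rate for 5480.51 is $7.36/unit.
Origin Bralius is the FTA partner but 5480.51 is not on the preference list; base rate stands.
Duty = 2,065 × $7.36 = $15,198.40.
Line 3 (4830.24, Pelland, 1,056 units, $190,417.92):
Base rate for 4830.24 is 7% + $0.42/unit.
Duty = $190,417.92 × 7% + 1,056 × $0.42 = $13,772.77.
Total = $71,286.65 + $15,198.40 + $13,772.77 = $100,257.82.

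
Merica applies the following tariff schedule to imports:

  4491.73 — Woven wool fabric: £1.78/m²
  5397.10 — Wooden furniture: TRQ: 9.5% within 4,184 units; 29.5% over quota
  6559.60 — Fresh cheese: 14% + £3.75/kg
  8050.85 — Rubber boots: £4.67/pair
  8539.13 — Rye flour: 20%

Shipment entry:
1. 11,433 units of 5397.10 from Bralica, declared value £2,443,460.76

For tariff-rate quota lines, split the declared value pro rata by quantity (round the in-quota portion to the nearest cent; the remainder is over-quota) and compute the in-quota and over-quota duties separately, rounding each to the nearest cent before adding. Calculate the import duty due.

Line 1 (5397.10, Bralica, 11,433 units, £2,443,460.76):
Code 5397.10 is under a tariff-rate quota (threshold 4,184 units). In-quota: 4,184 units at 9.5%; over-quota: 7,249 units at 29.5%.
Pro-rata value split: in-quota = £2,443,460.76 × 4,184/11,433 = £894,204.48; over-quota = £2,443,460.76 − £894,204.48 = £1,549,256.28.
In-quota duty = £894,204.48 × 9.5% = £84,949.43. Over-quota duty = £1,549,256.28 × 29.5% = £457,030.60.
Line duty = £84,949.43 + £457,030.60 = £541,980.03.

£541,980.03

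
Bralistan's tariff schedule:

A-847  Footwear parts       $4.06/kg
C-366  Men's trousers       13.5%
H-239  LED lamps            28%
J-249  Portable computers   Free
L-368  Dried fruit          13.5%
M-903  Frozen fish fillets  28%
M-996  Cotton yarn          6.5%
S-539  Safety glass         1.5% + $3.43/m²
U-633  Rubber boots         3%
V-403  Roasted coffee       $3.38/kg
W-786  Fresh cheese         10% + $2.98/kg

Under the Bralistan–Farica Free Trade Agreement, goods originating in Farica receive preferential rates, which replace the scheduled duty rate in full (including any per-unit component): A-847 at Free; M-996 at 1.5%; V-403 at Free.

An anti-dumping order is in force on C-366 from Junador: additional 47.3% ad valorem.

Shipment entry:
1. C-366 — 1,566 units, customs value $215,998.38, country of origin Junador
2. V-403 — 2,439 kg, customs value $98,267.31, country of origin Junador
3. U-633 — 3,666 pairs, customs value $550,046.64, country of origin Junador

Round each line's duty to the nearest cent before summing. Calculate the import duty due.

Line 1 (C-366, Junador, 1,566 units, $215,998.38):
Base rate for C-366 is 13.5%.
Additional duty on C-366 from Junador: +47.3%. Applied ad valorem rate: 13.5% + 47.3% = 60.8%.
Duty = $215,998.38 × 60.8% = $131,327.02.
Line 2 (V-403, Junador, 2,439 kg, $98,267.31):
Base rate for V-403 is $3.38/kg.
V-403 has an FTA preferential rate, but origin Junador is not Farica; base rate stands.
Duty = 2,439 × $3.38 = $8,243.82.
Line 3 (U-633, Junador, 3,666 pairs, $550,046.64):
Base rate for U-633 is 3%.
Duty = $550,046.64 × 3% = $16,501.40.
Total = $131,327.02 + $8,243.82 + $16,501.40 = $156,072.24.

$156,072.24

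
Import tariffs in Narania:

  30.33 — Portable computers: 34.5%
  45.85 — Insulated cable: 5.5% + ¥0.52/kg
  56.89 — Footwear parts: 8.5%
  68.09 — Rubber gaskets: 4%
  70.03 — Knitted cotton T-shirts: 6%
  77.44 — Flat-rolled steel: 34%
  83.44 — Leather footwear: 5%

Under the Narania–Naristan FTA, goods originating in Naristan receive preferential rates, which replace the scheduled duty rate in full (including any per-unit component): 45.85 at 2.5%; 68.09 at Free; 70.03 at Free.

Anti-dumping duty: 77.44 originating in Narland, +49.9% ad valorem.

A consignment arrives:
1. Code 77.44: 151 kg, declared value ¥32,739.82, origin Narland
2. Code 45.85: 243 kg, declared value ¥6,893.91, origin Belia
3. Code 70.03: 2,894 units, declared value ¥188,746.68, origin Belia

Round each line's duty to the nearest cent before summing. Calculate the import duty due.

¥39,299.04

Line 1 (77.44, Narland, 151 kg, ¥32,739.82):
Base rate for 77.44 is 34%.
Additional duty on 77.44 from Narland: +49.9%. Applied ad valorem rate: 34% + 49.9% = 83.9%.
Duty = ¥32,739.82 × 83.9% = ¥27,468.71.
Line 2 (45.85, Belia, 243 kg, ¥6,893.91):
Base rate for 45.85 is 5.5% + ¥0.52/kg.
45.85 has an FTA preferential rate, but origin Belia is not Naristan; base rate stands.
Duty = ¥6,893.91 × 5.5% + 243 × ¥0.52 = ¥505.53.
Line 3 (70.03, Belia, 2,894 units, ¥188,746.68):
Base rate for 70.03 is 6%.
70.03 has an FTA preferential rate, but origin Belia is not Naristan; base rate stands.
Duty = ¥188,746.68 × 6% = ¥11,324.80.
Total = ¥27,468.71 + ¥505.53 + ¥11,324.80 = ¥39,299.04.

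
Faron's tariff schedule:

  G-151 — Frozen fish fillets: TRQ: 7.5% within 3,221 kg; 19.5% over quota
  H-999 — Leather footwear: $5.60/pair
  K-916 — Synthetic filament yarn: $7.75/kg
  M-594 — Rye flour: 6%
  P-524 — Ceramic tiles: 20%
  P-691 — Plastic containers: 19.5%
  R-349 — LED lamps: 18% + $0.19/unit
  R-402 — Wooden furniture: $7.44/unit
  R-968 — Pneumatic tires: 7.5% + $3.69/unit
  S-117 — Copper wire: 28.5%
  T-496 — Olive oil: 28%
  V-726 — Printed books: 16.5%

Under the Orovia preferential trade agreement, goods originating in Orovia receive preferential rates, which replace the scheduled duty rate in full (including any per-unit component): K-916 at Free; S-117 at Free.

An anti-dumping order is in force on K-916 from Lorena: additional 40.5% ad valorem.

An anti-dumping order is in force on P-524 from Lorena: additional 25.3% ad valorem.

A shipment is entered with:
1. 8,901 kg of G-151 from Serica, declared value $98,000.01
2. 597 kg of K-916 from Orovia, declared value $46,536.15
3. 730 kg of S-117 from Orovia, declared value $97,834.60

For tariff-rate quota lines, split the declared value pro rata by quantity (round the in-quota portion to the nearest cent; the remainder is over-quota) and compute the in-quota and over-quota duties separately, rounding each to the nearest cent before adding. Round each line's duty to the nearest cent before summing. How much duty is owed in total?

Line 1 (G-151, Serica, 8,901 kg, $98,000.01):
Code G-151 is under a tariff-rate quota (threshold 3,221 kg). In-quota: 3,221 kg at 7.5%; over-quota: 5,680 kg at 19.5%.
Pro-rata value split: in-quota = $98,000.01 × 3,221/8,901 = $35,463.21; over-quota = $98,000.01 − $35,463.21 = $62,536.80.
In-quota duty = $35,463.21 × 7.5% = $2,659.74. Over-quota duty = $62,536.80 × 19.5% = $12,194.68.
Line duty = $2,659.74 + $12,194.68 = $14,854.42.
Line 2 (K-916, Orovia, 597 kg, $46,536.15):
Base rate for K-916 is $7.75/kg.
Origin Orovia qualifies under the Faron–Orovia agreement and K-916 is covered: preferential rate Free applies instead.
The additional-duty order on K-916 targets Lorena, not Orovia; it does not apply.
Duty = $46,536.15 × 0% = $0.00.
Line 3 (S-117, Orovia, 730 kg, $97,834.60):
Base rate for S-117 is 28.5%.
Origin Orovia qualifies under the Faron–Orovia agreement and S-117 is covered: preferential rate Free applies instead.
Duty = $97,834.60 × 0% = $0.00.
Total = $14,854.42 + $0.00 + $0.00 = $14,854.42.

$14,854.42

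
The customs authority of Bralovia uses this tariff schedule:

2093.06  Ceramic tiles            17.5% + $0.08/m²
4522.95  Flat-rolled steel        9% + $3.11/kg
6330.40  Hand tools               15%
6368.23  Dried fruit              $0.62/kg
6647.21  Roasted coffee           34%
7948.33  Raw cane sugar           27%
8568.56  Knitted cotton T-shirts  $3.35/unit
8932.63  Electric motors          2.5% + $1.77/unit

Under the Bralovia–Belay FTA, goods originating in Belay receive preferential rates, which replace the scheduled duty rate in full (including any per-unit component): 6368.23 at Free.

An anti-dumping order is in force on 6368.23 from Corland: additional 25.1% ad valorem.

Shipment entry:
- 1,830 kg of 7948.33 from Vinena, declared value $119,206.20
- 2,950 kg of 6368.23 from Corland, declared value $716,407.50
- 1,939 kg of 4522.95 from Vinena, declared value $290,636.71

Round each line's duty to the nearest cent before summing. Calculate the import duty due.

$246,020.54

Line 1 (7948.33, Vinena, 1,830 kg, $119,206.20):
Base rate for 7948.33 is 27%.
Duty = $119,206.20 × 27% = $32,185.67.
Line 2 (6368.23, Corland, 2,950 kg, $716,407.50):
Base rate for 6368.23 is $0.62/kg.
6368.23 has an FTA preferential rate, but origin Corland is not Belay; base rate stands.
Additional duty on 6368.23 from Corland: +25.1% ad valorem. Applied ad valorem rate = 25.1%.
Duty = $716,407.50 × 25.1% + 2,950 × $0.62 = $181,647.28.
Line 3 (4522.95, Vinena, 1,939 kg, $290,636.71):
Base rate for 4522.95 is 9% + $3.11/kg.
Duty = $290,636.71 × 9% + 1,939 × $3.11 = $32,187.59.
Total = $32,185.67 + $181,647.28 + $32,187.59 = $246,020.54.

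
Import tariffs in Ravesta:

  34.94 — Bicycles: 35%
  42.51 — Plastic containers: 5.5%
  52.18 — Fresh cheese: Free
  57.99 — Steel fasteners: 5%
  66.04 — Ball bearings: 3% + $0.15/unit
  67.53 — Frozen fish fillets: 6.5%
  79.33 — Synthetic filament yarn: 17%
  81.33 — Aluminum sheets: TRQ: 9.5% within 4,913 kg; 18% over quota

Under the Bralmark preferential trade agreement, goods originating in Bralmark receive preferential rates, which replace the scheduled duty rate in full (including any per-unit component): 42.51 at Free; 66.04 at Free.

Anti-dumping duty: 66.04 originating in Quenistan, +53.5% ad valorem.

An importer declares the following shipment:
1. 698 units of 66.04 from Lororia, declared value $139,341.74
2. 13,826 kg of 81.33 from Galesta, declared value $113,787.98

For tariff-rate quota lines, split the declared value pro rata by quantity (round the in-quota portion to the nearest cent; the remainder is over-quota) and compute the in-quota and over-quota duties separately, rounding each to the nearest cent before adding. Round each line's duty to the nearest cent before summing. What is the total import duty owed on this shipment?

Line 1 (66.04, Lororia, 698 units, $139,341.74):
Base rate for 66.04 is 3% + $0.15/unit.
66.04 has an FTA preferential rate, but origin Lororia is not Bralmark; base rate stands.
The additional-duty order on 66.04 targets Quenistan, not Lororia; it does not apply.
Duty = $139,341.74 × 3% + 698 × $0.15 = $4,284.95.
Line 2 (81.33, Galesta, 13,826 kg, $113,787.98):
Code 81.33 is under a tariff-rate quota (threshold 4,913 kg). In-quota: 4,913 kg at 9.5%; over-quota: 8,913 kg at 18%.
Pro-rata value split: in-quota = $113,787.98 × 4,913/13,826 = $40,433.99; over-quota = $113,787.98 − $40,433.99 = $73,353.99.
In-quota duty = $40,433.99 × 9.5% = $3,841.23. Over-quota duty = $73,353.99 × 18% = $13,203.72.
Line duty = $3,841.23 + $13,203.72 = $17,044.95.
Total = $4,284.95 + $17,044.95 = $21,329.90.

$21,329.90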